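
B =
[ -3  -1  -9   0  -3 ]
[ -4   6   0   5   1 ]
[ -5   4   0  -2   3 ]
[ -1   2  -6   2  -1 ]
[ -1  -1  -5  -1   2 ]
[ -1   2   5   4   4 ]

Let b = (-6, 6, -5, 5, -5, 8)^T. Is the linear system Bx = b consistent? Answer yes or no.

Row reduce the augmented matrix [B | b].
R2 ← R2 − (4/3)·R1: [0, 22/3, 12, 5, 5, 14]
R3 ← R3 − (5/3)·R1: [0, 17/3, 15, -2, 8, 5]
R4 ← R4 − (1/3)·R1: [0, 7/3, -3, 2, 0, 7]
R5 ← R5 − (1/3)·R1: [0, -2/3, -2, -1, 3, -3]
R6 ← R6 − (1/3)·R1: [0, 7/3, 8, 4, 5, 10]
R3 ← R3 − (17/22)·R2: [0, 0, 63/11, -129/22, 91/22, -64/11]
R4 ← R4 − (7/22)·R2: [0, 0, -75/11, 9/22, -35/22, 28/11]
R5 ← R5 + (1/11)·R2: [0, 0, -10/11, -6/11, 38/11, -19/11]
R6 ← R6 − (7/22)·R2: [0, 0, 46/11, 53/22, 75/22, 61/11]
R4 ← R4 + (25/21)·R3: [0, 0, 0, -46/7, 10/3, -92/21]
R5 ← R5 + (10/63)·R3: [0, 0, 0, -31/21, 37/9, -167/63]
R6 ← R6 − (46/63)·R3: [0, 0, 0, 281/42, 7/18, 617/63]
R5 ← R5 − (31/138)·R4: [0, 0, 0, 0, 232/69, -5/3]
R6 ← R6 + (281/276)·R4: [0, 0, 0, 0, 87/23, 16/3]
R6 ← R6 − (9/8)·R5: [0, 0, 0, 0, 0, 173/24]
The echelon form has 6 nonzero rows; the last pivot sits in the augmented column, so rank(B) = 5 but rank([B|b]) = 6.
Since the ranks differ, the system is inconsistent.

no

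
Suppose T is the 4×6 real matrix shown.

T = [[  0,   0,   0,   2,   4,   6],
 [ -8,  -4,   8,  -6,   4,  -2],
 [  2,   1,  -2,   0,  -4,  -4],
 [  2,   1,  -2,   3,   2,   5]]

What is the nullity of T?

4

Row reduce to echelon form.
Swap R1 ↔ R2
R3 ← R3 + (1/4)·R1: [0, 0, 0, -3/2, -3, -9/2]
R4 ← R4 + (1/4)·R1: [0, 0, 0, 3/2, 3, 9/2]
R3 ← R3 + (3/4)·R2: [0, 0, 0, 0, 0, 0]
R4 ← R4 − (3/4)·R2: [0, 0, 0, 0, 0, 0]
2 nonzero rows, so rank(T) = 2.
T has 6 columns; by rank–nullity, nullity = 6 − 2 = 4.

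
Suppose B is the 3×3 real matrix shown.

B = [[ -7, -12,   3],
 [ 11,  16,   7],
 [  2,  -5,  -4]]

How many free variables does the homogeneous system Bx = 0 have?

Row reduce to echelon form.
R2 ← R2 + (11/7)·R1: [0, -20/7, 82/7]
R3 ← R3 + (2/7)·R1: [0, -59/7, -22/7]
R3 ← R3 − (59/20)·R2: [0, 0, -377/10]
3 nonzero rows, so rank(B) = 3.
B has 3 columns; by rank–nullity, nullity = 3 − 3 = 0.

0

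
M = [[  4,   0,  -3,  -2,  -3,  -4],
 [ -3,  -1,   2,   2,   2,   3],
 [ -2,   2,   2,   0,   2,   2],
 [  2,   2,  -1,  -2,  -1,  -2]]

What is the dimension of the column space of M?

Row reduce to echelon form.
R2 ← R2 + (3/4)·R1: [0, -1, -1/4, 1/2, -1/4, 0]
R3 ← R3 + (1/2)·R1: [0, 2, 1/2, -1, 1/2, 0]
R4 ← R4 − (1/2)·R1: [0, 2, 1/2, -1, 1/2, 0]
R3 ← R3 + (2)·R2: [0, 0, 0, 0, 0, 0]
R4 ← R4 + (2)·R2: [0, 0, 0, 0, 0, 0]
Echelon form has 2 nonzero rows, so rank(M) = 2.
The column space has dimension equal to the rank: 2.

2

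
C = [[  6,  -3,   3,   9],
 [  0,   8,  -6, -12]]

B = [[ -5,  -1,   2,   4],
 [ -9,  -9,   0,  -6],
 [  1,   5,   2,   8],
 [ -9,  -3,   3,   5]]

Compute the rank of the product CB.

2

First compute CB:
[[-81,   9,  45, 111],
 [ 30, -66, -48, -156]]
Now row reduce the product.
R2 ← R2 + (10/27)·R1: [0, -188/3, -94/3, -1034/9]
2 nonzero rows, so rank(CB) = 2.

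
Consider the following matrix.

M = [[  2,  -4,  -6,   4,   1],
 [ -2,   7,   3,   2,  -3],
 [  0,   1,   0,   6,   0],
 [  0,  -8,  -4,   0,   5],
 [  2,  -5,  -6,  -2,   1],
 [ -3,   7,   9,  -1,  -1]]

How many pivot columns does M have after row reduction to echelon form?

Row reduce to echelon form.
R2 ← R2 + R1: [0, 3, -3, 6, -2]
R5 ← R5 − R1: [0, -1, 0, -6, 0]
R6 ← R6 + (3/2)·R1: [0, 1, 0, 5, 1/2]
R3 ← R3 − (1/3)·R2: [0, 0, 1, 4, 2/3]
R4 ← R4 + (8/3)·R2: [0, 0, -12, 16, -1/3]
R5 ← R5 + (1/3)·R2: [0, 0, -1, -4, -2/3]
R6 ← R6 − (1/3)·R2: [0, 0, 1, 3, 7/6]
R4 ← R4 + (12)·R3: [0, 0, 0, 64, 23/3]
R5 ← R5 + R3: [0, 0, 0, 0, 0]
R6 ← R6 − R3: [0, 0, 0, -1, 1/2]
R6 ← R6 + (1/64)·R4: [0, 0, 0, 0, 119/192]
Swap R5 ↔ R6
Echelon form has 5 nonzero rows, so rank(M) = 5.
Each nonzero row contributes one pivot column: 5 pivot columns.

5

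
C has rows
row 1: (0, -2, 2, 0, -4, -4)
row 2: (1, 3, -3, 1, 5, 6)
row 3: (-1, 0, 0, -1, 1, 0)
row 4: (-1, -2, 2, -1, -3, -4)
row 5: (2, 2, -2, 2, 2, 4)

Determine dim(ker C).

Row reduce to echelon form.
Swap R1 ↔ R2
R3 ← R3 + R1: [0, 3, -3, 0, 6, 6]
R4 ← R4 + R1: [0, 1, -1, 0, 2, 2]
R5 ← R5 − (2)·R1: [0, -4, 4, 0, -8, -8]
R3 ← R3 + (3/2)·R2: [0, 0, 0, 0, 0, 0]
R4 ← R4 + (1/2)·R2: [0, 0, 0, 0, 0, 0]
R5 ← R5 − (2)·R2: [0, 0, 0, 0, 0, 0]
2 nonzero rows, so rank(C) = 2.
C has 6 columns; by rank–nullity, nullity = 6 − 2 = 4.

4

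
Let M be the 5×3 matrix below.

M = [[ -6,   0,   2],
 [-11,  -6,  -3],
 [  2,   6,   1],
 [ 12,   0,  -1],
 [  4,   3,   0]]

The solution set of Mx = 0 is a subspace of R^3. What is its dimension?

Row reduce to echelon form.
R2 ← R2 − (11/6)·R1: [0, -6, -20/3]
R3 ← R3 + (1/3)·R1: [0, 6, 5/3]
R4 ← R4 + (2)·R1: [0, 0, 3]
R5 ← R5 + (2/3)·R1: [0, 3, 4/3]
R3 ← R3 + R2: [0, 0, -5]
R5 ← R5 + (1/2)·R2: [0, 0, -2]
R4 ← R4 + (3/5)·R3: [0, 0, 0]
R5 ← R5 − (2/5)·R3: [0, 0, 0]
3 nonzero rows, so rank(M) = 3.
M has 3 columns; by rank–nullity, nullity = 3 − 3 = 0.

0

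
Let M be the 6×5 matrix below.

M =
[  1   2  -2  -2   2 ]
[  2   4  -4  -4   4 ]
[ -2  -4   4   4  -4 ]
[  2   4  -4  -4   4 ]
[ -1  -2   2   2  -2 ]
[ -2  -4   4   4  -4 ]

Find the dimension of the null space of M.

Row reduce to echelon form.
R2 ← R2 − (2)·R1: [0, 0, 0, 0, 0]
R3 ← R3 + (2)·R1: [0, 0, 0, 0, 0]
R4 ← R4 − (2)·R1: [0, 0, 0, 0, 0]
R5 ← R5 + R1: [0, 0, 0, 0, 0]
R6 ← R6 + (2)·R1: [0, 0, 0, 0, 0]
1 nonzero row, so rank(M) = 1.
M has 5 columns; by rank–nullity, nullity = 5 − 1 = 4.

4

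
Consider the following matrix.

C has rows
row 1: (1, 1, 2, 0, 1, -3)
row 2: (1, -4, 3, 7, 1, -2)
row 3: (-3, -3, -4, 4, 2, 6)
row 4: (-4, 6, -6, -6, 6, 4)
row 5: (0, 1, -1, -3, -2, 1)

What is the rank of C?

Row reduce to echelon form.
R2 ← R2 − R1: [0, -5, 1, 7, 0, 1]
R3 ← R3 + (3)·R1: [0, 0, 2, 4, 5, -3]
R4 ← R4 + (4)·R1: [0, 10, 2, -6, 10, -8]
R4 ← R4 + (2)·R2: [0, 0, 4, 8, 10, -6]
R5 ← R5 + (1/5)·R2: [0, 0, -4/5, -8/5, -2, 6/5]
R4 ← R4 − (2)·R3: [0, 0, 0, 0, 0, 0]
R5 ← R5 + (2/5)·R3: [0, 0, 0, 0, 0, 0]
Echelon form has 3 nonzero rows, so rank(C) = 3.

3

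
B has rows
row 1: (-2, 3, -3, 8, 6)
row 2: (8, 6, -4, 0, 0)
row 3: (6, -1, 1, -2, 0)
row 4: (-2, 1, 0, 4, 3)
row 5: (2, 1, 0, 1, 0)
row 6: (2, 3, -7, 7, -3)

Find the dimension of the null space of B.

Row reduce to echelon form.
R2 ← R2 + (4)·R1: [0, 18, -16, 32, 24]
R3 ← R3 + (3)·R1: [0, 8, -8, 22, 18]
R4 ← R4 − R1: [0, -2, 3, -4, -3]
R5 ← R5 + R1: [0, 4, -3, 9, 6]
R6 ← R6 + R1: [0, 6, -10, 15, 3]
R3 ← R3 − (4/9)·R2: [0, 0, -8/9, 70/9, 22/3]
R4 ← R4 + (1/9)·R2: [0, 0, 11/9, -4/9, -1/3]
R5 ← R5 − (2/9)·R2: [0, 0, 5/9, 17/9, 2/3]
R6 ← R6 − (1/3)·R2: [0, 0, -14/3, 13/3, -5]
R4 ← R4 + (11/8)·R3: [0, 0, 0, 41/4, 39/4]
R5 ← R5 + (5/8)·R3: [0, 0, 0, 27/4, 21/4]
R6 ← R6 − (21/4)·R3: [0, 0, 0, -73/2, -87/2]
R5 ← R5 − (27/41)·R4: [0, 0, 0, 0, -48/41]
R6 ← R6 + (146/41)·R4: [0, 0, 0, 0, -360/41]
R6 ← R6 − (15/2)·R5: [0, 0, 0, 0, 0]
5 nonzero rows, so rank(B) = 5.
B has 5 columns; by rank–nullity, nullity = 5 − 5 = 0.

0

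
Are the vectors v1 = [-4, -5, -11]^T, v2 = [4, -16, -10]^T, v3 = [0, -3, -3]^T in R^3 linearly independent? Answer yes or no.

Form the matrix with these vectors as rows and row reduce.
R2 ← R2 + R1: [0, -21, -21]
R3 ← R3 − (1/7)·R2: [0, 0, 0]
2 nonzero rows, so the 3 vectors span a space of dimension 2.
Since 2 < 3, the vectors are linearly dependent.

no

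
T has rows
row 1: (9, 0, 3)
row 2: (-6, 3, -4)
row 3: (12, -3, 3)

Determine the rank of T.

Row reduce to echelon form.
R2 ← R2 + (2/3)·R1: [0, 3, -2]
R3 ← R3 − (4/3)·R1: [0, -3, -1]
R3 ← R3 + R2: [0, 0, -3]
Echelon form has 3 nonzero rows, so rank(T) = 3.

3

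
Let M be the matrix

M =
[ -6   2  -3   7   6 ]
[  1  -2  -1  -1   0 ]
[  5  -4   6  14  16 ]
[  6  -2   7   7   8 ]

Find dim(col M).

Row reduce to echelon form.
R2 ← R2 + (1/6)·R1: [0, -5/3, -3/2, 1/6, 1]
R3 ← R3 + (5/6)·R1: [0, -7/3, 7/2, 119/6, 21]
R4 ← R4 + R1: [0, 0, 4, 14, 14]
R3 ← R3 − (7/5)·R2: [0, 0, 28/5, 98/5, 98/5]
R4 ← R4 − (5/7)·R3: [0, 0, 0, 0, 0]
Echelon form has 3 nonzero rows, so rank(M) = 3.
The column space has dimension equal to the rank: 3.

3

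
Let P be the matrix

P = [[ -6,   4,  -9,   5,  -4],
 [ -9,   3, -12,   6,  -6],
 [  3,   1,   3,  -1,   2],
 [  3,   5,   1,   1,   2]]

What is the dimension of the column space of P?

Row reduce to echelon form.
R2 ← R2 − (3/2)·R1: [0, -3, 3/2, -3/2, 0]
R3 ← R3 + (1/2)·R1: [0, 3, -3/2, 3/2, 0]
R4 ← R4 + (1/2)·R1: [0, 7, -7/2, 7/2, 0]
R3 ← R3 + R2: [0, 0, 0, 0, 0]
R4 ← R4 + (7/3)·R2: [0, 0, 0, 0, 0]
Echelon form has 2 nonzero rows, so rank(P) = 2.
The column space has dimension equal to the rank: 2.

2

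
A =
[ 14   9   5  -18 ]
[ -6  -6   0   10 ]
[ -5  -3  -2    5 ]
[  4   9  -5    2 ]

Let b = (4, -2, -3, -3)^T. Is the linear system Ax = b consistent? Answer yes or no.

Row reduce the augmented matrix [A | b].
R2 ← R2 + (3/7)·R1: [0, -15/7, 15/7, 16/7, -2/7]
R3 ← R3 + (5/14)·R1: [0, 3/14, -3/14, -10/7, -11/7]
R4 ← R4 − (2/7)·R1: [0, 45/7, -45/7, 50/7, -29/7]
R3 ← R3 + (1/10)·R2: [0, 0, 0, -6/5, -8/5]
R4 ← R4 + (3)·R2: [0, 0, 0, 14, -5]
R4 ← R4 + (35/3)·R3: [0, 0, 0, 0, -71/3]
The echelon form has 4 nonzero rows; the last pivot sits in the augmented column, so rank(A) = 3 but rank([A|b]) = 4.
Since the ranks differ, the system is inconsistent.

no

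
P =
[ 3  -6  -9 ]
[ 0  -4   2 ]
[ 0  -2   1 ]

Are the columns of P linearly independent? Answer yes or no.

no

Row reduce P to echelon form.
R3 ← R3 − (1/2)·R2: [0, 0, 0]
2 pivots among 3 columns.
Only 2 < 3 pivot columns, so the columns are linearly dependent.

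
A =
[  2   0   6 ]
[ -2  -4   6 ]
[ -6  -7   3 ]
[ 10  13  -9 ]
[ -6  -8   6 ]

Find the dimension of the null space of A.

Row reduce to echelon form.
R2 ← R2 + R1: [0, -4, 12]
R3 ← R3 + (3)·R1: [0, -7, 21]
R4 ← R4 − (5)·R1: [0, 13, -39]
R5 ← R5 + (3)·R1: [0, -8, 24]
R3 ← R3 − (7/4)·R2: [0, 0, 0]
R4 ← R4 + (13/4)·R2: [0, 0, 0]
R5 ← R5 − (2)·R2: [0, 0, 0]
2 nonzero rows, so rank(A) = 2.
A has 3 columns; by rank–nullity, nullity = 3 − 2 = 1.

1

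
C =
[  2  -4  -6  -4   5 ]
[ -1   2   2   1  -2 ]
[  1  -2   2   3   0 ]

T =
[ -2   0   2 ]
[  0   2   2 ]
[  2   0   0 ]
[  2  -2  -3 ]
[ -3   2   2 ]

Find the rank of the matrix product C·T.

2

First compute CT:
[[-39,  10,  18],
 [ 14,  -2,  -5],
 [  8, -10, -11]]
Now row reduce the product.
R2 ← R2 + (14/39)·R1: [0, 62/39, 19/13]
R3 ← R3 + (8/39)·R1: [0, -310/39, -95/13]
R3 ← R3 + (5)·R2: [0, 0, 0]
2 nonzero rows, so rank(CT) = 2.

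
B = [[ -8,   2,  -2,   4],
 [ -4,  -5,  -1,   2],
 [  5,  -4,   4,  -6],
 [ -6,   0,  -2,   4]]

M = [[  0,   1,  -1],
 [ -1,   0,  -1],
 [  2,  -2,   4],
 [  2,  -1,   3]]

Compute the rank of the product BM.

2

First compute BM:
[[  2,  -8,  10],
 [  7,  -4,  11],
 [  0,   3,  -3],
 [  4,  -6,  10]]
Now row reduce the product.
R2 ← R2 − (7/2)·R1: [0, 24, -24]
R4 ← R4 − (2)·R1: [0, 10, -10]
R3 ← R3 − (1/8)·R2: [0, 0, 0]
R4 ← R4 − (5/12)·R2: [0, 0, 0]
2 nonzero rows, so rank(BM) = 2.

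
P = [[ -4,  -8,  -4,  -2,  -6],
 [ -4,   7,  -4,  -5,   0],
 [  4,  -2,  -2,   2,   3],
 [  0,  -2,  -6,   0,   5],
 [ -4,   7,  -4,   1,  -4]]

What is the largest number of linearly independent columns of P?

Row reduce to echelon form.
R2 ← R2 − R1: [0, 15, 0, -3, 6]
R3 ← R3 + R1: [0, -10, -6, 0, -3]
R5 ← R5 − R1: [0, 15, 0, 3, 2]
R3 ← R3 + (2/3)·R2: [0, 0, -6, -2, 1]
R4 ← R4 + (2/15)·R2: [0, 0, -6, -2/5, 29/5]
R5 ← R5 − R2: [0, 0, 0, 6, -4]
R4 ← R4 − R3: [0, 0, 0, 8/5, 24/5]
R5 ← R5 − (15/4)·R4: [0, 0, 0, 0, -22]
Echelon form has 5 nonzero rows, so rank(P) = 5.
The rank gives the maximum number of linearly independent columns: 5.

5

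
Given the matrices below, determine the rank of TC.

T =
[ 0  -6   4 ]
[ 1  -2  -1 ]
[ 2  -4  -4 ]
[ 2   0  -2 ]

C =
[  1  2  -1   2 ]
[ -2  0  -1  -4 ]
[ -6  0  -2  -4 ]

3

First compute TC:
[[-12,   0,  -2,   8],
 [ 11,   2,   3,  14],
 [ 34,   4,  10,  36],
 [ 14,   4,   2,  12]]
Now row reduce the product.
R2 ← R2 + (11/12)·R1: [0, 2, 7/6, 64/3]
R3 ← R3 + (17/6)·R1: [0, 4, 13/3, 176/3]
R4 ← R4 + (7/6)·R1: [0, 4, -1/3, 64/3]
R3 ← R3 − (2)·R2: [0, 0, 2, 16]
R4 ← R4 − (2)·R2: [0, 0, -8/3, -64/3]
R4 ← R4 + (4/3)·R3: [0, 0, 0, 0]
3 nonzero rows, so rank(TC) = 3.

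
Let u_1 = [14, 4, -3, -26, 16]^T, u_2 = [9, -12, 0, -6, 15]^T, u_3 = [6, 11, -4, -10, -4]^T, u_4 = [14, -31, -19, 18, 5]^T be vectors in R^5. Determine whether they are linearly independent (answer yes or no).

yes

Form the matrix with these vectors as rows and row reduce.
R2 ← R2 − (9/14)·R1: [0, -102/7, 27/14, 75/7, 33/7]
R3 ← R3 − (3/7)·R1: [0, 65/7, -19/7, 8/7, -76/7]
R4 ← R4 − R1: [0, -35, -16, 44, -11]
R3 ← R3 + (65/102)·R2: [0, 0, -101/68, 271/34, -267/34]
R4 ← R4 − (245/102)·R2: [0, 0, -1403/68, 621/34, -759/34]
R4 ← R4 − (1403/101)·R3: [0, 0, 0, -9338/101, 8763/101]
4 nonzero rows, so the 4 vectors span a space of dimension 4.
Since 4 = 4, the vectors are linearly independent.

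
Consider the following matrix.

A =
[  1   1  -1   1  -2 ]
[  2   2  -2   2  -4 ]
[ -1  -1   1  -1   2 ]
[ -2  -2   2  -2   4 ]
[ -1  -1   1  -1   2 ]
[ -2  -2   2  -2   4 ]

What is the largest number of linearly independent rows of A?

Row reduce to echelon form.
R2 ← R2 − (2)·R1: [0, 0, 0, 0, 0]
R3 ← R3 + R1: [0, 0, 0, 0, 0]
R4 ← R4 + (2)·R1: [0, 0, 0, 0, 0]
R5 ← R5 + R1: [0, 0, 0, 0, 0]
R6 ← R6 + (2)·R1: [0, 0, 0, 0, 0]
Echelon form has 1 nonzero row, so rank(A) = 1.
The rank gives the maximum number of linearly independent rows: 1.

1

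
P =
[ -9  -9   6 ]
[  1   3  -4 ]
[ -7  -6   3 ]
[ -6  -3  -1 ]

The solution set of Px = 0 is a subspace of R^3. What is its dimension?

1

Row reduce to echelon form.
R2 ← R2 + (1/9)·R1: [0, 2, -10/3]
R3 ← R3 − (7/9)·R1: [0, 1, -5/3]
R4 ← R4 − (2/3)·R1: [0, 3, -5]
R3 ← R3 − (1/2)·R2: [0, 0, 0]
R4 ← R4 − (3/2)·R2: [0, 0, 0]
2 nonzero rows, so rank(P) = 2.
P has 3 columns; by rank–nullity, nullity = 3 − 2 = 1.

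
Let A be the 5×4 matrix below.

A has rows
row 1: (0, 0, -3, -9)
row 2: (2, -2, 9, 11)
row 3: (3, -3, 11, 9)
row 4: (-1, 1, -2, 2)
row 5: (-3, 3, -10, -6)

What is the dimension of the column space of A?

2

Row reduce to echelon form.
Swap R1 ↔ R2
R3 ← R3 − (3/2)·R1: [0, 0, -5/2, -15/2]
R4 ← R4 + (1/2)·R1: [0, 0, 5/2, 15/2]
R5 ← R5 + (3/2)·R1: [0, 0, 7/2, 21/2]
R3 ← R3 − (5/6)·R2: [0, 0, 0, 0]
R4 ← R4 + (5/6)·R2: [0, 0, 0, 0]
R5 ← R5 + (7/6)·R2: [0, 0, 0, 0]
Echelon form has 2 nonzero rows, so rank(A) = 2.
The column space has dimension equal to the rank: 2.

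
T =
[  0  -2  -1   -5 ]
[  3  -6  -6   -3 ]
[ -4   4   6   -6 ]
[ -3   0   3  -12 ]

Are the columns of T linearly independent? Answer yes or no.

no

Row reduce T to echelon form.
Swap R1 ↔ R2
R3 ← R3 + (4/3)·R1: [0, -4, -2, -10]
R4 ← R4 + R1: [0, -6, -3, -15]
R3 ← R3 − (2)·R2: [0, 0, 0, 0]
R4 ← R4 − (3)·R2: [0, 0, 0, 0]
2 pivots among 4 columns.
Only 2 < 4 pivot columns, so the columns are linearly dependent.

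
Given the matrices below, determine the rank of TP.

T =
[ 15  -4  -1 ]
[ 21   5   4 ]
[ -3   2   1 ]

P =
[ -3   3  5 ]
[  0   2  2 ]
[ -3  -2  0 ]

2

First compute TP:
[[-42,  39,  67],
 [-75,  65, 115],
 [  6,  -7, -11]]
Now row reduce the product.
R2 ← R2 − (25/14)·R1: [0, -65/14, -65/14]
R3 ← R3 + (1/7)·R1: [0, -10/7, -10/7]
R3 ← R3 − (4/13)·R2: [0, 0, 0]
2 nonzero rows, so rank(TP) = 2.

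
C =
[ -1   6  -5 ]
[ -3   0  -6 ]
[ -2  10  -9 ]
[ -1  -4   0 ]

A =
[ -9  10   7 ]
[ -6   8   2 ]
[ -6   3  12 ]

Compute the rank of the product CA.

2

First compute CA:
[[  3,  23, -55],
 [ 63, -48, -93],
 [ 12,  33, -102],
 [ 33, -42, -15]]
Now row reduce the product.
R2 ← R2 − (21)·R1: [0, -531, 1062]
R3 ← R3 − (4)·R1: [0, -59, 118]
R4 ← R4 − (11)·R1: [0, -295, 590]
R3 ← R3 − (1/9)·R2: [0, 0, 0]
R4 ← R4 − (5/9)·R2: [0, 0, 0]
2 nonzero rows, so rank(CA) = 2.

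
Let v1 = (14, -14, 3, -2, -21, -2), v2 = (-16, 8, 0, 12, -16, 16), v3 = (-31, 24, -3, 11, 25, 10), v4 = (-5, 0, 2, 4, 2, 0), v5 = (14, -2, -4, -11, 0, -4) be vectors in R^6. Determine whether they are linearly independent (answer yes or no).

Form the matrix with these vectors as rows and row reduce.
R2 ← R2 + (8/7)·R1: [0, -8, 24/7, 68/7, -40, 96/7]
R3 ← R3 + (31/14)·R1: [0, -7, 51/14, 46/7, -43/2, 39/7]
R4 ← R4 + (5/14)·R1: [0, -5, 43/14, 23/7, -11/2, -5/7]
R5 ← R5 − R1: [0, 12, -7, -9, 21, -2]
R3 ← R3 − (7/8)·R2: [0, 0, 9/14, -27/14, 27/2, -45/7]
R4 ← R4 − (5/8)·R2: [0, 0, 13/14, -39/14, 39/2, -65/7]
R5 ← R5 + (3/2)·R2: [0, 0, -13/7, 39/7, -39, 130/7]
R4 ← R4 − (13/9)·R3: [0, 0, 0, 0, 0, 0]
R5 ← R5 + (26/9)·R3: [0, 0, 0, 0, 0, 0]
3 nonzero rows, so the 5 vectors span a space of dimension 3.
Since 3 < 5, the vectors are linearly dependent.

no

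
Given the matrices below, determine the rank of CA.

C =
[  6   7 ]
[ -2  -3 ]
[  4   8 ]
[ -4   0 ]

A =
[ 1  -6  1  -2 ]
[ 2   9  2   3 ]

First compute CA:
[[ 20,  27,  20,   9],
 [ -8, -15,  -8,  -5],
 [ 20,  48,  20,  16],
 [ -4,  24,  -4,   8]]
Now row reduce the product.
R2 ← R2 + (2/5)·R1: [0, -21/5, 0, -7/5]
R3 ← R3 − R1: [0, 21, 0, 7]
R4 ← R4 + (1/5)·R1: [0, 147/5, 0, 49/5]
R3 ← R3 + (5)·R2: [0, 0, 0, 0]
R4 ← R4 + (7)·R2: [0, 0, 0, 0]
2 nonzero rows, so rank(CA) = 2.

2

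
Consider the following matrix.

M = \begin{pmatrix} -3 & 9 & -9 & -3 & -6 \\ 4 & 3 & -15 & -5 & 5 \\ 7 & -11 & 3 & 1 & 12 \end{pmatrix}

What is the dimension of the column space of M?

Row reduce to echelon form.
R2 ← R2 + (4/3)·R1: [0, 15, -27, -9, -3]
R3 ← R3 + (7/3)·R1: [0, 10, -18, -6, -2]
R3 ← R3 − (2/3)·R2: [0, 0, 0, 0, 0]
Echelon form has 2 nonzero rows, so rank(M) = 2.
The column space has dimension equal to the rank: 2.

2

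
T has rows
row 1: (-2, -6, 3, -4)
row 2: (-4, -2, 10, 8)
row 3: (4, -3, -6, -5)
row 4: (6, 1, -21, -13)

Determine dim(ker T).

0

Row reduce to echelon form.
R2 ← R2 − (2)·R1: [0, 10, 4, 16]
R3 ← R3 + (2)·R1: [0, -15, 0, -13]
R4 ← R4 + (3)·R1: [0, -17, -12, -25]
R3 ← R3 + (3/2)·R2: [0, 0, 6, 11]
R4 ← R4 + (17/10)·R2: [0, 0, -26/5, 11/5]
R4 ← R4 + (13/15)·R3: [0, 0, 0, 176/15]
4 nonzero rows, so rank(T) = 4.
T has 4 columns; by rank–nullity, nullity = 4 − 4 = 0.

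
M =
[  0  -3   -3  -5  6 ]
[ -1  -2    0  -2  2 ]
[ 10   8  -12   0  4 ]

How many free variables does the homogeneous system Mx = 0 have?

3

Row reduce to echelon form.
Swap R1 ↔ R2
R3 ← R3 + (10)·R1: [0, -12, -12, -20, 24]
R3 ← R3 − (4)·R2: [0, 0, 0, 0, 0]
2 nonzero rows, so rank(M) = 2.
M has 5 columns; by rank–nullity, nullity = 5 − 2 = 3.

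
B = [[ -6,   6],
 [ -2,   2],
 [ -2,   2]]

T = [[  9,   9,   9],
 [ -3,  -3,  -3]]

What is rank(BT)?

1

First compute BT:
[[-72, -72, -72],
 [-24, -24, -24],
 [-24, -24, -24]]
Now row reduce the product.
R2 ← R2 − (1/3)·R1: [0, 0, 0]
R3 ← R3 − (1/3)·R1: [0, 0, 0]
1 nonzero row, so rank(BT) = 1.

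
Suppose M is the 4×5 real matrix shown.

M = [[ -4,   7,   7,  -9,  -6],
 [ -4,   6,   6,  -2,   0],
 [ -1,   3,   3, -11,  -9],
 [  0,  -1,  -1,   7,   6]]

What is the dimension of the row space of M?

Row reduce to echelon form.
R2 ← R2 − R1: [0, -1, -1, 7, 6]
R3 ← R3 − (1/4)·R1: [0, 5/4, 5/4, -35/4, -15/2]
R3 ← R3 + (5/4)·R2: [0, 0, 0, 0, 0]
R4 ← R4 − R2: [0, 0, 0, 0, 0]
Echelon form has 2 nonzero rows, so rank(M) = 2.
The row space has dimension equal to the rank: 2.

2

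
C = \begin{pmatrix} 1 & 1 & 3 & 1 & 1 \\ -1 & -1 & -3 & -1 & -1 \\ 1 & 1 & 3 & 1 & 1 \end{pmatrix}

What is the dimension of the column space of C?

Row reduce to echelon form.
R2 ← R2 + R1: [0, 0, 0, 0, 0]
R3 ← R3 − R1: [0, 0, 0, 0, 0]
Echelon form has 1 nonzero row, so rank(C) = 1.
The column space has dimension equal to the rank: 1.

1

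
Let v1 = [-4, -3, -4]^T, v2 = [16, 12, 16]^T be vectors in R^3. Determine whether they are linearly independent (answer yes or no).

no

Form the matrix with these vectors as rows and row reduce.
R2 ← R2 + (4)·R1: [0, 0, 0]
1 nonzero row, so the 2 vectors span a space of dimension 1.
Since 1 < 2, the vectors are linearly dependent.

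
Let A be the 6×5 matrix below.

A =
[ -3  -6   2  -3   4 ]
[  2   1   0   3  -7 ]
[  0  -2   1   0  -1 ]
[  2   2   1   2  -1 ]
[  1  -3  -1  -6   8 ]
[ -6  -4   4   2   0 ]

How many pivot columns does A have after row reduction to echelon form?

4

Row reduce to echelon form.
R2 ← R2 + (2/3)·R1: [0, -3, 4/3, 1, -13/3]
R4 ← R4 + (2/3)·R1: [0, -2, 7/3, 0, 5/3]
R5 ← R5 + (1/3)·R1: [0, -5, -1/3, -7, 28/3]
R6 ← R6 − (2)·R1: [0, 8, 0, 8, -8]
R3 ← R3 − (2/3)·R2: [0, 0, 1/9, -2/3, 17/9]
R4 ← R4 − (2/3)·R2: [0, 0, 13/9, -2/3, 41/9]
R5 ← R5 − (5/3)·R2: [0, 0, -23/9, -26/3, 149/9]
R6 ← R6 + (8/3)·R2: [0, 0, 32/9, 32/3, -176/9]
R4 ← R4 − (13)·R3: [0, 0, 0, 8, -20]
R5 ← R5 + (23)·R3: [0, 0, 0, -24, 60]
R6 ← R6 − (32)·R3: [0, 0, 0, 32, -80]
R5 ← R5 + (3)·R4: [0, 0, 0, 0, 0]
R6 ← R6 − (4)·R4: [0, 0, 0, 0, 0]
Echelon form has 4 nonzero rows, so rank(A) = 4.
Each nonzero row contributes one pivot column: 4 pivot columns.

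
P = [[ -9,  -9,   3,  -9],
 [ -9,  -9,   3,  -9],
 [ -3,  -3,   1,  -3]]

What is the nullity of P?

Row reduce to echelon form.
R2 ← R2 − R1: [0, 0, 0, 0]
R3 ← R3 − (1/3)·R1: [0, 0, 0, 0]
1 nonzero row, so rank(P) = 1.
P has 4 columns; by rank–nullity, nullity = 4 − 1 = 3.

3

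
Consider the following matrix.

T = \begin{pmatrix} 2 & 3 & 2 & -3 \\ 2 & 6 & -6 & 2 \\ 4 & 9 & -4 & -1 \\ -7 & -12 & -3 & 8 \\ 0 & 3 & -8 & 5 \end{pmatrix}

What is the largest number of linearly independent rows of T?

2

Row reduce to echelon form.
R2 ← R2 − R1: [0, 3, -8, 5]
R3 ← R3 − (2)·R1: [0, 3, -8, 5]
R4 ← R4 + (7/2)·R1: [0, -3/2, 4, -5/2]
R3 ← R3 − R2: [0, 0, 0, 0]
R4 ← R4 + (1/2)·R2: [0, 0, 0, 0]
R5 ← R5 − R2: [0, 0, 0, 0]
Echelon form has 2 nonzero rows, so rank(T) = 2.
The rank gives the maximum number of linearly independent rows: 2.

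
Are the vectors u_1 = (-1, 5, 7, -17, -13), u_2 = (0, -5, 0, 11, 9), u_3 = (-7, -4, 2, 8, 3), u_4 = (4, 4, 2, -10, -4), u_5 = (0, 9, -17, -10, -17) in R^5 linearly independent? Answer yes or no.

Form the matrix with these vectors as rows and row reduce.
R3 ← R3 − (7)·R1: [0, -39, -47, 127, 94]
R4 ← R4 + (4)·R1: [0, 24, 30, -78, -56]
R3 ← R3 − (39/5)·R2: [0, 0, -47, 206/5, 119/5]
R4 ← R4 + (24/5)·R2: [0, 0, 30, -126/5, -64/5]
R5 ← R5 + (9/5)·R2: [0, 0, -17, 49/5, -4/5]
R4 ← R4 + (30/47)·R3: [0, 0, 0, 258/235, 562/235]
R5 ← R5 − (17/47)·R3: [0, 0, 0, -1199/235, -2211/235]
R5 ← R5 + (1199/258)·R4: [0, 0, 0, 0, 220/129]
5 nonzero rows, so the 5 vectors span a space of dimension 5.
Since 5 = 5, the vectors are linearly independent.

yes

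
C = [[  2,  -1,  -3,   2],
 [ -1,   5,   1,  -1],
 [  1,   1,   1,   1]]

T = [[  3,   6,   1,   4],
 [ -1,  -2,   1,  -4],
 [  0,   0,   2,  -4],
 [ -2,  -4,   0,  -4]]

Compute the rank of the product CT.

2

First compute CT:
[[  3,   6,  -5,  16],
 [ -6, -12,   6, -24],
 [  0,   0,   4,  -8]]
Now row reduce the product.
R2 ← R2 + (2)·R1: [0, 0, -4, 8]
R3 ← R3 + R2: [0, 0, 0, 0]
2 nonzero rows, so rank(CT) = 2.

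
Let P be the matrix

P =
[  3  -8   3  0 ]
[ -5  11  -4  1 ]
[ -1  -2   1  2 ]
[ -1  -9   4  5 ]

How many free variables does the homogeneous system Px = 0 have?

Row reduce to echelon form.
R2 ← R2 + (5/3)·R1: [0, -7/3, 1, 1]
R3 ← R3 + (1/3)·R1: [0, -14/3, 2, 2]
R4 ← R4 + (1/3)·R1: [0, -35/3, 5, 5]
R3 ← R3 − (2)·R2: [0, 0, 0, 0]
R4 ← R4 − (5)·R2: [0, 0, 0, 0]
2 nonzero rows, so rank(P) = 2.
P has 4 columns; by rank–nullity, nullity = 4 − 2 = 2.

2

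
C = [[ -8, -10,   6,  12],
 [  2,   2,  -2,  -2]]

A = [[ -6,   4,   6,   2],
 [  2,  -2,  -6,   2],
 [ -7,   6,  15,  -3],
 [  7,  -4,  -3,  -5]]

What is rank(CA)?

2

First compute CA:
[[ 70, -24,  66, -114],
 [ -8,   0, -24,  24]]
Now row reduce the product.
R2 ← R2 + (4/35)·R1: [0, -96/35, -576/35, 384/35]
2 nonzero rows, so rank(CA) = 2.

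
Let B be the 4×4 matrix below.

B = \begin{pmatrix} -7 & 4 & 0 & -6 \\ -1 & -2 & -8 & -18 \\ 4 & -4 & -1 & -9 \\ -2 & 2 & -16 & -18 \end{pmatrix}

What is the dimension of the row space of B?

4

Row reduce to echelon form.
R2 ← R2 − (1/7)·R1: [0, -18/7, -8, -120/7]
R3 ← R3 + (4/7)·R1: [0, -12/7, -1, -87/7]
R4 ← R4 − (2/7)·R1: [0, 6/7, -16, -114/7]
R3 ← R3 − (2/3)·R2: [0, 0, 13/3, -1]
R4 ← R4 + (1/3)·R2: [0, 0, -56/3, -22]
R4 ← R4 + (56/13)·R3: [0, 0, 0, -342/13]
Echelon form has 4 nonzero rows, so rank(B) = 4.
The row space has dimension equal to the rank: 4.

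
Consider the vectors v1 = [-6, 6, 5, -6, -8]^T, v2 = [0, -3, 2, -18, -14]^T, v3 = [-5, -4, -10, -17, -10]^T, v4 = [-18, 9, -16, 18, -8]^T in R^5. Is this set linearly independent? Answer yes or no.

yes

Form the matrix with these vectors as rows and row reduce.
R3 ← R3 − (5/6)·R1: [0, -9, -85/6, -12, -10/3]
R4 ← R4 − (3)·R1: [0, -9, -31, 36, 16]
R3 ← R3 − (3)·R2: [0, 0, -121/6, 42, 116/3]
R4 ← R4 − (3)·R2: [0, 0, -37, 90, 58]
R4 ← R4 − (222/121)·R3: [0, 0, 0, 1566/121, -1566/121]
4 nonzero rows, so the 4 vectors span a space of dimension 4.
Since 4 = 4, the vectors are linearly independent.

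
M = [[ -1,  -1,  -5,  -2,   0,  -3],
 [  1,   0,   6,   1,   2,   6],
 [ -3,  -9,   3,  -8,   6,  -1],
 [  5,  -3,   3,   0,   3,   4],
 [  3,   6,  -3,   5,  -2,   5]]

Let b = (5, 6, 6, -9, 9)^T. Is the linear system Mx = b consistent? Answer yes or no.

no

Row reduce the augmented matrix [M | b].
R2 ← R2 + R1: [0, -1, 1, -1, 2, 3, 11]
R3 ← R3 − (3)·R1: [0, -6, 18, -2, 6, 8, -9]
R4 ← R4 + (5)·R1: [0, -8, -22, -10, 3, -11, 16]
R5 ← R5 + (3)·R1: [0, 3, -18, -1, -2, -4, 24]
R3 ← R3 − (6)·R2: [0, 0, 12, 4, -6, -10, -75]
R4 ← R4 − (8)·R2: [0, 0, -30, -2, -13, -35, -72]
R5 ← R5 + (3)·R2: [0, 0, -15, -4, 4, 5, 57]
R4 ← R4 + (5/2)·R3: [0, 0, 0, 8, -28, -60, -519/2]
R5 ← R5 + (5/4)·R3: [0, 0, 0, 1, -7/2, -15/2, -147/4]
R5 ← R5 − (1/8)·R4: [0, 0, 0, 0, 0, 0, -69/16]
The echelon form has 5 nonzero rows; the last pivot sits in the augmented column, so rank(M) = 4 but rank([M|b]) = 5.
Since the ranks differ, the system is inconsistent.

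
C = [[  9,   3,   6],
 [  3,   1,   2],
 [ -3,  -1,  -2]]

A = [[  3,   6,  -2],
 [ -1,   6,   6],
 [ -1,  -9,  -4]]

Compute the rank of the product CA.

First compute CA:
[[ 18,  18, -24],
 [  6,   6,  -8],
 [ -6,  -6,   8]]
Now row reduce the product.
R2 ← R2 − (1/3)·R1: [0, 0, 0]
R3 ← R3 + (1/3)·R1: [0, 0, 0]
1 nonzero row, so rank(CA) = 1.

1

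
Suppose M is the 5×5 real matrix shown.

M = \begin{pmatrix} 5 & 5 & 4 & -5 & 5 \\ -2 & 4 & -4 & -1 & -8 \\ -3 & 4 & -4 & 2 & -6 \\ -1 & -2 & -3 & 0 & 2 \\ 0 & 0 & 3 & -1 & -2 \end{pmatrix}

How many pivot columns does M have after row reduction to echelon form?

Row reduce to echelon form.
R2 ← R2 + (2/5)·R1: [0, 6, -12/5, -3, -6]
R3 ← R3 + (3/5)·R1: [0, 7, -8/5, -1, -3]
R4 ← R4 + (1/5)·R1: [0, -1, -11/5, -1, 3]
R3 ← R3 − (7/6)·R2: [0, 0, 6/5, 5/2, 4]
R4 ← R4 + (1/6)·R2: [0, 0, -13/5, -3/2, 2]
R4 ← R4 + (13/6)·R3: [0, 0, 0, 47/12, 32/3]
R5 ← R5 − (5/2)·R3: [0, 0, 0, -29/4, -12]
R5 ← R5 + (87/47)·R4: [0, 0, 0, 0, 364/47]
Echelon form has 5 nonzero rows, so rank(M) = 5.
Each nonzero row contributes one pivot column: 5 pivot columns.

5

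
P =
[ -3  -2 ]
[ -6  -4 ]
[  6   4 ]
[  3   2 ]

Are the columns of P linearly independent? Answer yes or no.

no

Row reduce P to echelon form.
R2 ← R2 − (2)·R1: [0, 0]
R3 ← R3 + (2)·R1: [0, 0]
R4 ← R4 + R1: [0, 0]
1 pivot among 2 columns.
Only 1 < 2 pivot columns, so the columns are linearly dependent.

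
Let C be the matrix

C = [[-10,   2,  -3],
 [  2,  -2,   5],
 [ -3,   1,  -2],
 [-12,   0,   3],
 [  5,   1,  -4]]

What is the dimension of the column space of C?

2

Row reduce to echelon form.
R2 ← R2 + (1/5)·R1: [0, -8/5, 22/5]
R3 ← R3 − (3/10)·R1: [0, 2/5, -11/10]
R4 ← R4 − (6/5)·R1: [0, -12/5, 33/5]
R5 ← R5 + (1/2)·R1: [0, 2, -11/2]
R3 ← R3 + (1/4)·R2: [0, 0, 0]
R4 ← R4 − (3/2)·R2: [0, 0, 0]
R5 ← R5 + (5/4)·R2: [0, 0, 0]
Echelon form has 2 nonzero rows, so rank(C) = 2.
The column space has dimension equal to the rank: 2.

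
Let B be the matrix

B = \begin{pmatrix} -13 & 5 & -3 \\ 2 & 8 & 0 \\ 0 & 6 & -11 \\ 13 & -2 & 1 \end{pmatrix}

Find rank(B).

Row reduce to echelon form.
R2 ← R2 + (2/13)·R1: [0, 114/13, -6/13]
R4 ← R4 + R1: [0, 3, -2]
R3 ← R3 − (13/19)·R2: [0, 0, -203/19]
R4 ← R4 − (13/38)·R2: [0, 0, -35/19]
R4 ← R4 − (5/29)·R3: [0, 0, 0]
Echelon form has 3 nonzero rows, so rank(B) = 3.

3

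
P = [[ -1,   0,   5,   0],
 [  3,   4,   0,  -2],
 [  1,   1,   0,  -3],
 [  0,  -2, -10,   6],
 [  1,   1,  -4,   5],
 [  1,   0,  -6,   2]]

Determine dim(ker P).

1

Row reduce to echelon form.
R2 ← R2 + (3)·R1: [0, 4, 15, -2]
R3 ← R3 + R1: [0, 1, 5, -3]
R5 ← R5 + R1: [0, 1, 1, 5]
R6 ← R6 + R1: [0, 0, -1, 2]
R3 ← R3 − (1/4)·R2: [0, 0, 5/4, -5/2]
R4 ← R4 + (1/2)·R2: [0, 0, -5/2, 5]
R5 ← R5 − (1/4)·R2: [0, 0, -11/4, 11/2]
R4 ← R4 + (2)·R3: [0, 0, 0, 0]
R5 ← R5 + (11/5)·R3: [0, 0, 0, 0]
R6 ← R6 + (4/5)·R3: [0, 0, 0, 0]
3 nonzero rows, so rank(P) = 3.
P has 4 columns; by rank–nullity, nullity = 4 − 3 = 1.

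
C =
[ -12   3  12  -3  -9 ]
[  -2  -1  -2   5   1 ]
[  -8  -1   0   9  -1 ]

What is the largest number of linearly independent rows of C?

Row reduce to echelon form.
R2 ← R2 − (1/6)·R1: [0, -3/2, -4, 11/2, 5/2]
R3 ← R3 − (2/3)·R1: [0, -3, -8, 11, 5]
R3 ← R3 − (2)·R2: [0, 0, 0, 0, 0]
Echelon form has 2 nonzero rows, so rank(C) = 2.
The rank gives the maximum number of linearly independent rows: 2.

2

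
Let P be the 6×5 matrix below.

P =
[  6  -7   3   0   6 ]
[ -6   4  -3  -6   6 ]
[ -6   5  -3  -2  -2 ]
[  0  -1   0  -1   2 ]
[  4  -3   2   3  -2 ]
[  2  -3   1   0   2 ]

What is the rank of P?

Row reduce to echelon form.
R2 ← R2 + R1: [0, -3, 0, -6, 12]
R3 ← R3 + R1: [0, -2, 0, -2, 4]
R5 ← R5 − (2/3)·R1: [0, 5/3, 0, 3, -6]
R6 ← R6 − (1/3)·R1: [0, -2/3, 0, 0, 0]
R3 ← R3 − (2/3)·R2: [0, 0, 0, 2, -4]
R4 ← R4 − (1/3)·R2: [0, 0, 0, 1, -2]
R5 ← R5 + (5/9)·R2: [0, 0, 0, -1/3, 2/3]
R6 ← R6 − (2/9)·R2: [0, 0, 0, 4/3, -8/3]
R4 ← R4 − (1/2)·R3: [0, 0, 0, 0, 0]
R5 ← R5 + (1/6)·R3: [0, 0, 0, 0, 0]
R6 ← R6 − (2/3)·R3: [0, 0, 0, 0, 0]
Echelon form has 3 nonzero rows, so rank(P) = 3.

3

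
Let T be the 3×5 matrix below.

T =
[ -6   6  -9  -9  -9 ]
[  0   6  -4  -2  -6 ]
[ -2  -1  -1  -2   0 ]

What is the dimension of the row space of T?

2

Row reduce to echelon form.
R3 ← R3 − (1/3)·R1: [0, -3, 2, 1, 3]
R3 ← R3 + (1/2)·R2: [0, 0, 0, 0, 0]
Echelon form has 2 nonzero rows, so rank(T) = 2.
The row space has dimension equal to the rank: 2.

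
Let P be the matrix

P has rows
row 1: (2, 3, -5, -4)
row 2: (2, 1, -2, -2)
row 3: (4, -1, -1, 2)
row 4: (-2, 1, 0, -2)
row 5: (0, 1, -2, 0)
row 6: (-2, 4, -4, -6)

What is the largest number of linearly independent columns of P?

Row reduce to echelon form.
R2 ← R2 − R1: [0, -2, 3, 2]
R3 ← R3 − (2)·R1: [0, -7, 9, 10]
R4 ← R4 + R1: [0, 4, -5, -6]
R6 ← R6 + R1: [0, 7, -9, -10]
R3 ← R3 − (7/2)·R2: [0, 0, -3/2, 3]
R4 ← R4 + (2)·R2: [0, 0, 1, -2]
R5 ← R5 + (1/2)·R2: [0, 0, -1/2, 1]
R6 ← R6 + (7/2)·R2: [0, 0, 3/2, -3]
R4 ← R4 + (2/3)·R3: [0, 0, 0, 0]
R5 ← R5 − (1/3)·R3: [0, 0, 0, 0]
R6 ← R6 + R3: [0, 0, 0, 0]
Echelon form has 3 nonzero rows, so rank(P) = 3.
The rank gives the maximum number of linearly independent columns: 3.

3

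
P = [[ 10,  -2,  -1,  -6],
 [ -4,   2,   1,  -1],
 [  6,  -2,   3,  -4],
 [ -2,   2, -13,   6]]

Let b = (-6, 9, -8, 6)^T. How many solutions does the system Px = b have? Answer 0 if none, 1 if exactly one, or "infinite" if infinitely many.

0

Row reduce the augmented matrix [P | b].
R2 ← R2 + (2/5)·R1: [0, 6/5, 3/5, -17/5, 33/5]
R3 ← R3 − (3/5)·R1: [0, -4/5, 18/5, -2/5, -22/5]
R4 ← R4 + (1/5)·R1: [0, 8/5, -66/5, 24/5, 24/5]
R3 ← R3 + (2/3)·R2: [0, 0, 4, -8/3, 0]
R4 ← R4 − (4/3)·R2: [0, 0, -14, 28/3, -4]
R4 ← R4 + (7/2)·R3: [0, 0, 0, 0, -4]
The echelon form has 4 nonzero rows; the last pivot sits in the augmented column, so rank(P) = 3 but rank([P|b]) = 4.
Since the ranks differ, the system is inconsistent.
It has no solutions.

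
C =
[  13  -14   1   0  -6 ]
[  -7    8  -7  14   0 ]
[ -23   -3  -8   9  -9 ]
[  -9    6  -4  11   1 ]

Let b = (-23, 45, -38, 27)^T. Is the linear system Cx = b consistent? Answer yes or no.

yes

Row reduce the augmented matrix [C | b].
R2 ← R2 + (7/13)·R1: [0, 6/13, -84/13, 14, -42/13, 424/13]
R3 ← R3 + (23/13)·R1: [0, -361/13, -81/13, 9, -255/13, -1023/13]
R4 ← R4 + (9/13)·R1: [0, -48/13, -43/13, 11, -41/13, 144/13]
R3 ← R3 + (361/6)·R2: [0, 0, -395, 2554/3, -214, 5651/3]
R4 ← R4 + (8)·R2: [0, 0, -55, 123, -29, 272]
R4 ← R4 − (11/79)·R3: [0, 0, 0, 1057/237, 63/79, 2303/237]
The echelon form has 4 nonzero rows, and every pivot lies in the first 5 columns, so rank(C) = rank([C|b]) = 4.
The system is consistent.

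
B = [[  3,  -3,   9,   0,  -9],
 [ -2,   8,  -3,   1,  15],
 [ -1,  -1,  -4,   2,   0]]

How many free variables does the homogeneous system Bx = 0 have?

Row reduce to echelon form.
R2 ← R2 + (2/3)·R1: [0, 6, 3, 1, 9]
R3 ← R3 + (1/3)·R1: [0, -2, -1, 2, -3]
R3 ← R3 + (1/3)·R2: [0, 0, 0, 7/3, 0]
3 nonzero rows, so rank(B) = 3.
B has 5 columns; by rank–nullity, nullity = 5 − 3 = 2.

2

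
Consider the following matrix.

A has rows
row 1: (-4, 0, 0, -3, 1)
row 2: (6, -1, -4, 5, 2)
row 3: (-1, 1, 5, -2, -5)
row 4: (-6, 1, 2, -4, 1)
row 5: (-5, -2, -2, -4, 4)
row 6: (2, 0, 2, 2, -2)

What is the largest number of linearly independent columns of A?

5

Row reduce to echelon form.
R2 ← R2 + (3/2)·R1: [0, -1, -4, 1/2, 7/2]
R3 ← R3 − (1/4)·R1: [0, 1, 5, -5/4, -21/4]
R4 ← R4 − (3/2)·R1: [0, 1, 2, 1/2, -1/2]
R5 ← R5 − (5/4)·R1: [0, -2, -2, -1/4, 11/4]
R6 ← R6 + (1/2)·R1: [0, 0, 2, 1/2, -3/2]
R3 ← R3 + R2: [0, 0, 1, -3/4, -7/4]
R4 ← R4 + R2: [0, 0, -2, 1, 3]
R5 ← R5 − (2)·R2: [0, 0, 6, -5/4, -17/4]
R4 ← R4 + (2)·R3: [0, 0, 0, -1/2, -1/2]
R5 ← R5 − (6)·R3: [0, 0, 0, 13/4, 25/4]
R6 ← R6 − (2)·R3: [0, 0, 0, 2, 2]
R5 ← R5 + (13/2)·R4: [0, 0, 0, 0, 3]
R6 ← R6 + (4)·R4: [0, 0, 0, 0, 0]
Echelon form has 5 nonzero rows, so rank(A) = 5.
The rank gives the maximum number of linearly independent columns: 5.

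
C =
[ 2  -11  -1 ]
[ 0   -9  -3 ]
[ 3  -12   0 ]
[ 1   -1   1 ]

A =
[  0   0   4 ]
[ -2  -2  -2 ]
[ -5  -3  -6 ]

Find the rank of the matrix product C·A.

2

First compute CA:
[[ 27,  25,  36],
 [ 33,  27,  36],
 [ 24,  24,  36],
 [ -3,  -1,   0]]
Now row reduce the product.
R2 ← R2 − (11/9)·R1: [0, -32/9, -8]
R3 ← R3 − (8/9)·R1: [0, 16/9, 4]
R4 ← R4 + (1/9)·R1: [0, 16/9, 4]
R3 ← R3 + (1/2)·R2: [0, 0, 0]
R4 ← R4 + (1/2)·R2: [0, 0, 0]
2 nonzero rows, so rank(CA) = 2.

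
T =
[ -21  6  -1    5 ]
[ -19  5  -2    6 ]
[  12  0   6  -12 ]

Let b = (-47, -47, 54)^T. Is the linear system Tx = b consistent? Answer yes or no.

Row reduce the augmented matrix [T | b].
R2 ← R2 − (19/21)·R1: [0, -3/7, -23/21, 31/21, -94/21]
R3 ← R3 + (4/7)·R1: [0, 24/7, 38/7, -64/7, 190/7]
R3 ← R3 + (8)·R2: [0, 0, -10/3, 8/3, -26/3]
The echelon form has 3 nonzero rows, and every pivot lies in the first 4 columns, so rank(T) = rank([T|b]) = 3.
The system is consistent.

yes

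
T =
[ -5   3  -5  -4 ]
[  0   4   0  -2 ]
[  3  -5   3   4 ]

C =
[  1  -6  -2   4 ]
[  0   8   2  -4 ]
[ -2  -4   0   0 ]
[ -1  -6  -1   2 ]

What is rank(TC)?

First compute TC:
[[  9,  98,  20, -40],
 [  2,  44,  10, -20],
 [ -7, -94, -20,  40]]
Now row reduce the product.
R2 ← R2 − (2/9)·R1: [0, 200/9, 50/9, -100/9]
R3 ← R3 + (7/9)·R1: [0, -160/9, -40/9, 80/9]
R3 ← R3 + (4/5)·R2: [0, 0, 0, 0]
2 nonzero rows, so rank(TC) = 2.

2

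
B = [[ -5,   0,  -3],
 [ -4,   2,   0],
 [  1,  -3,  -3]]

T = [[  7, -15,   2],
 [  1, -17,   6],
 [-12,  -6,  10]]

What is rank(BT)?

2

First compute BT:
[[  1,  93, -40],
 [-26,  26,   4],
 [ 40,  54, -46]]
Now row reduce the product.
R2 ← R2 + (26)·R1: [0, 2444, -1036]
R3 ← R3 − (40)·R1: [0, -3666, 1554]
R3 ← R3 + (3/2)·R2: [0, 0, 0]
2 nonzero rows, so rank(BT) = 2.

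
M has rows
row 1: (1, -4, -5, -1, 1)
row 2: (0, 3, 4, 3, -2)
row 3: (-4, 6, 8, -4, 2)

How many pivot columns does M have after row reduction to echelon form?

3

Row reduce to echelon form.
R3 ← R3 + (4)·R1: [0, -10, -12, -8, 6]
R3 ← R3 + (10/3)·R2: [0, 0, 4/3, 2, -2/3]
Echelon form has 3 nonzero rows, so rank(M) = 3.
Each nonzero row contributes one pivot column: 3 pivot columns.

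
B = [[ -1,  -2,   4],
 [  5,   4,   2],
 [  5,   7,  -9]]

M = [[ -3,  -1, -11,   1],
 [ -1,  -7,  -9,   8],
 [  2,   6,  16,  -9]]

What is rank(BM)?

First compute BM:
[[ 13,  39,  93, -53],
 [-15, -21, -59,  19],
 [-40, -108, -262, 142]]
Now row reduce the product.
R2 ← R2 + (15/13)·R1: [0, 24, 628/13, -548/13]
R3 ← R3 + (40/13)·R1: [0, 12, 314/13, -274/13]
R3 ← R3 − (1/2)·R2: [0, 0, 0, 0]
2 nonzero rows, so rank(BM) = 2.

2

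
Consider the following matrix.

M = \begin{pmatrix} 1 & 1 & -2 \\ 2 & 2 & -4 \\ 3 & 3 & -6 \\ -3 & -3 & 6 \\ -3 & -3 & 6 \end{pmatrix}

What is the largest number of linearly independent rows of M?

Row reduce to echelon form.
R2 ← R2 − (2)·R1: [0, 0, 0]
R3 ← R3 − (3)·R1: [0, 0, 0]
R4 ← R4 + (3)·R1: [0, 0, 0]
R5 ← R5 + (3)·R1: [0, 0, 0]
Echelon form has 1 nonzero row, so rank(M) = 1.
The rank gives the maximum number of linearly independent rows: 1.

1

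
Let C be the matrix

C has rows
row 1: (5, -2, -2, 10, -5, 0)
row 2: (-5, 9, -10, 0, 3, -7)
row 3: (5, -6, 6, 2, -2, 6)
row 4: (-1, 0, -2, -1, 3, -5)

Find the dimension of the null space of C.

2

Row reduce to echelon form.
R2 ← R2 + R1: [0, 7, -12, 10, -2, -7]
R3 ← R3 − R1: [0, -4, 8, -8, 3, 6]
R4 ← R4 + (1/5)·R1: [0, -2/5, -12/5, 1, 2, -5]
R3 ← R3 + (4/7)·R2: [0, 0, 8/7, -16/7, 13/7, 2]
R4 ← R4 + (2/35)·R2: [0, 0, -108/35, 11/7, 66/35, -27/5]
R4 ← R4 + (27/10)·R3: [0, 0, 0, -23/5, 69/10, 0]
4 nonzero rows, so rank(C) = 4.
C has 6 columns; by rank–nullity, nullity = 6 − 4 = 2.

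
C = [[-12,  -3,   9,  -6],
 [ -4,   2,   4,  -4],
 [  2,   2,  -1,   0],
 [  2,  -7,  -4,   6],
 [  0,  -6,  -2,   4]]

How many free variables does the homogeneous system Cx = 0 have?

Row reduce to echelon form.
R2 ← R2 − (1/3)·R1: [0, 3, 1, -2]
R3 ← R3 + (1/6)·R1: [0, 3/2, 1/2, -1]
R4 ← R4 + (1/6)·R1: [0, -15/2, -5/2, 5]
R3 ← R3 − (1/2)·R2: [0, 0, 0, 0]
R4 ← R4 + (5/2)·R2: [0, 0, 0, 0]
R5 ← R5 + (2)·R2: [0, 0, 0, 0]
2 nonzero rows, so rank(C) = 2.
C has 4 columns; by rank–nullity, nullity = 4 − 2 = 2.

2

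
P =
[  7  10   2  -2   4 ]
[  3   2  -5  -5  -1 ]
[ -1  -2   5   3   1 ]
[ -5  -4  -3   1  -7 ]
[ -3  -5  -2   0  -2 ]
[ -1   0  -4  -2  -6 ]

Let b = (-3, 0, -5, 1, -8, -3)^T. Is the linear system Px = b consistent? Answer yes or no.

no

Row reduce the augmented matrix [P | b].
R2 ← R2 − (3/7)·R1: [0, -16/7, -41/7, -29/7, -19/7, 9/7]
R3 ← R3 + (1/7)·R1: [0, -4/7, 37/7, 19/7, 11/7, -38/7]
R4 ← R4 + (5/7)·R1: [0, 22/7, -11/7, -3/7, -29/7, -8/7]
R5 ← R5 + (3/7)·R1: [0, -5/7, -8/7, -6/7, -2/7, -65/7]
R6 ← R6 + (1/7)·R1: [0, 10/7, -26/7, -16/7, -38/7, -24/7]
R3 ← R3 − (1/4)·R2: [0, 0, 27/4, 15/4, 9/4, -23/4]
R4 ← R4 + (11/8)·R2: [0, 0, -77/8, -49/8, -63/8, 5/8]
R5 ← R5 − (5/16)·R2: [0, 0, 11/16, 7/16, 9/16, -155/16]
R6 ← R6 + (5/8)·R2: [0, 0, -59/8, -39/8, -57/8, -21/8]
R4 ← R4 + (77/54)·R3: [0, 0, 0, -7/9, -14/3, -409/54]
R5 ← R5 − (11/108)·R3: [0, 0, 0, 1/18, 1/3, -983/108]
R6 ← R6 + (59/54)·R3: [0, 0, 0, -7/9, -14/3, -481/54]
R5 ← R5 + (1/14)·R4: [0, 0, 0, 0, 0, -135/14]
R6 ← R6 − R4: [0, 0, 0, 0, 0, -4/3]
R6 ← R6 − (56/405)·R5: [0, 0, 0, 0, 0, 0]
The echelon form has 5 nonzero rows; the last pivot sits in the augmented column, so rank(P) = 4 but rank([P|b]) = 5.
Since the ranks differ, the system is inconsistent.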